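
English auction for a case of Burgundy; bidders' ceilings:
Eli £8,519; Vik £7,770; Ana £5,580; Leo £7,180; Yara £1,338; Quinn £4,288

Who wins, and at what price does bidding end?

Eli wins at £7,770

Limits in order: 8,519 (Eli) > 7,770 (Vik) > 7,180 (Leo) > 5,580 (Ana) > 4,288 (Quinn) > 1,338 (Yara)
Once the price passes £7,770, only Eli is left; the hammer falls at Vik's limit of £7,770.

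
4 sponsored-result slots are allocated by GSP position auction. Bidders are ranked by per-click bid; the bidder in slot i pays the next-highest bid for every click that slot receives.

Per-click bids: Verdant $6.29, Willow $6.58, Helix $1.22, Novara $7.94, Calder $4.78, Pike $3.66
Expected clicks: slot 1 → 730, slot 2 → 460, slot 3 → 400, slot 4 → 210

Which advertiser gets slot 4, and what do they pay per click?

Ranked by bid: $7.94 (Novara) > $6.58 (Willow) > $6.29 (Verdant) > $4.78 (Calder) > $3.66 (Pike) > …
Slot 4 goes to the fourth-ranked bidder, Calder, who pays the next bid down: $3.66/click.

Calder; $3.66 per click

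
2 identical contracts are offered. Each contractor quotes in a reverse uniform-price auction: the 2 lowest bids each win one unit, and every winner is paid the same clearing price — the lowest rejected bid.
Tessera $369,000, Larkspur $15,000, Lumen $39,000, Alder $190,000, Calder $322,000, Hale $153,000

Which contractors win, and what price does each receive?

Ordering the bids: 15,000 (Larkspur), 39,000 (Lumen), 153,000 (Hale), 190,000 (Alder), …
Winners (2 units): Larkspur, Lumen.
Clearing price = lowest rejected bid = $153,000.

Larkspur, Lumen; each is paid $153,000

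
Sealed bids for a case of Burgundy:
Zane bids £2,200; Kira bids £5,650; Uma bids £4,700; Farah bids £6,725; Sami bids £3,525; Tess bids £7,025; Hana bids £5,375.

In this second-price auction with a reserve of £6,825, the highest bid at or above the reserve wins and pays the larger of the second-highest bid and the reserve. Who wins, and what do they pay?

Rule: the highest bid at or above the reserve wins and pays the larger of the second-highest bid and the reserve.
Bids in order: 7,025 (Tess) > 6,725 (Farah) > 5,650 (Kira) > 5,375 (Hana) > 4,700 (Uma) > 3,525 (Sami) > …
Highest eligible bid: Tess at £7,025.
max(second-highest £6,725, reserve £6,825) = £6,825.

Tess pays £6,825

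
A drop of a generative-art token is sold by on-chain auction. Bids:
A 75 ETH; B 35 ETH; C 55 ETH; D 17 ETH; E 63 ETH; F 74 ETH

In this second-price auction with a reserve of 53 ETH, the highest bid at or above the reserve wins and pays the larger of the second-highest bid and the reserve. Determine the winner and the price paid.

A pays 74 ETH

Rule: the highest bid at or above the reserve wins and pays the larger of the second-highest bid and the reserve.
Bids in order: 75 (A) > 74 (F) > 63 (E) > 55 (C) > 35 (B) > 17 (D)
A has the top bid at or above the reserve (75 ETH).
Second-highest bid 74 ETH exceeds the reserve 53 ETH → payment 74 ETH.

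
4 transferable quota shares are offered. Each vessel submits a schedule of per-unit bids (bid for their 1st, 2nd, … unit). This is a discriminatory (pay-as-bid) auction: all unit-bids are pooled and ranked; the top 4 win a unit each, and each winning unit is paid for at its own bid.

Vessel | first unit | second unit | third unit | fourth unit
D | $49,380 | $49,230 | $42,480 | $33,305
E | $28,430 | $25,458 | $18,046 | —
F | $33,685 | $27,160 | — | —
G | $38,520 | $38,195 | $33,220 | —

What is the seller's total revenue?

Merging the schedules and taking the best 4: 49,380 (D-1), 49,230 (D-2), 42,480 (D-3), 38,520 (G-1)
Next rejected bid: $38,195 (not a price — pay-as-bid).
Each winning unit pays its own bid.
Revenue = 49,380 + 49,230 + 42,480 + 38,520 = $179,610.

Total revenue: $179,610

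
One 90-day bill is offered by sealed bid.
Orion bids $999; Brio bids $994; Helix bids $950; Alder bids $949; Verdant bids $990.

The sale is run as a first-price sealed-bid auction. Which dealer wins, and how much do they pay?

Bids in order: 999 (Orion) > 994 (Brio) > 990 (Verdant) > 950 (Helix) > 949 (Alder)
Orion has the highest bid and pays exactly that: $999.

Orion pays $999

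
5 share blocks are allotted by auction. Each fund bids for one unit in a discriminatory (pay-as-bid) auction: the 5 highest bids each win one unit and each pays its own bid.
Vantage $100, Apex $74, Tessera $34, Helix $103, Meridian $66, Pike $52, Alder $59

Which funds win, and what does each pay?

Helix $103, Vantage $100, Apex $74, Meridian $66, Alder $59

Sorting: 103 (Helix), 100 (Vantage), 74 (Apex), 66 (Meridian), 59 (Alder), 52 (Pike), 34 (Tessera)
The 5 highest are Helix, Vantage, Apex, Meridian, Alder.
Each winner pays its own bid: Helix $103, Vantage $100, Apex $74, Meridian $66, Alder $59.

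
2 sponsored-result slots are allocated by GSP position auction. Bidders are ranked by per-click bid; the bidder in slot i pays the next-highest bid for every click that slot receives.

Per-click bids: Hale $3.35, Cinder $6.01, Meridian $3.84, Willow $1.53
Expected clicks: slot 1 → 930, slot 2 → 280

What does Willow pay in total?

Per-click bids in order: $6.01 (Cinder) > $3.84 (Meridian) > $3.35 (Hale) > …
Willow ranks below slot 2 → no slot, pays nothing.

Willow pays $0.00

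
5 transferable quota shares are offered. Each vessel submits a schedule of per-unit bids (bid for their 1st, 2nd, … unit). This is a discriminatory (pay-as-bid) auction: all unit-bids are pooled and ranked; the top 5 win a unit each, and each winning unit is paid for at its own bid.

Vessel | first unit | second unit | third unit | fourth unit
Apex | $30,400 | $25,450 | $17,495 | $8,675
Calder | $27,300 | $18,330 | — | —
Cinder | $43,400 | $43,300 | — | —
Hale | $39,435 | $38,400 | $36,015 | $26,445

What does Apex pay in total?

Apex pays $0

All unit-bids, highest first — top 5: 43,400 (Cinder-1), 43,300 (Cinder-2), 39,435 (Hale-1), 38,400 (Hale-2), 36,015 (Hale-3)
Next rejected bid: $30,400 (not a price — pay-as-bid).
Apex wins no units.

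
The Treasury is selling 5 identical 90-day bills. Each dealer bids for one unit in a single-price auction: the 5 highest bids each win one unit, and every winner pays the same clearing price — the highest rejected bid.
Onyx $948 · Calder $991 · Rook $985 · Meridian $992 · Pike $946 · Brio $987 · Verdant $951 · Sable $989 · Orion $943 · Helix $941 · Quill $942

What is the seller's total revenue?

Sorting: 992 (Meridian), 991 (Calder), 989 (Sable), 987 (Brio), 985 (Rook), 951 (Verdant), 948 (Onyx), …
The 5 highest are Meridian, Calder, Sable, Brio, Rook.
First losing bid is Verdant's $951, which sets the uniform price.
Total revenue = 5 × $951 = $4,755.

Total revenue: $4,755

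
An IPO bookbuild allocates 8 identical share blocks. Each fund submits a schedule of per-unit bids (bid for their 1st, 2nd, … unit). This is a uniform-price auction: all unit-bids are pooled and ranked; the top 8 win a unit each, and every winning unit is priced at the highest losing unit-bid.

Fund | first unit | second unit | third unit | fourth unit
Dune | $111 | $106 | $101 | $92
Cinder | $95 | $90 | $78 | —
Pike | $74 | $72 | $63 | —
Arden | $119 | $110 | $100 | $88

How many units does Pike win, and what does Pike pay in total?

Pooled unit-bids ranked (top 8): 119 (Arden-1), 111 (Dune-1), 110 (Arden-2), 106 (Dune-2), 101 (Dune-3), 100 (Arden-3), 95 (Cinder-1), 92 (Dune-4)
First bid not allocated: $90.
Pike wins 0 unit(s) at $90 each.

Pike: 0 units, pays $0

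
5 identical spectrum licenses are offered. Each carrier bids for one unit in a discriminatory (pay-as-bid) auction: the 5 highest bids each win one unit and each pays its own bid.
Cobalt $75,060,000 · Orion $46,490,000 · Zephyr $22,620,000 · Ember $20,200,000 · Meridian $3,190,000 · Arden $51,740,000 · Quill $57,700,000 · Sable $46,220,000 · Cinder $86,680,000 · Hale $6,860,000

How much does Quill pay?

Quill pays $57,700,000

Bids ranked high→low: 86,680,000 (Cinder), 75,060,000 (Cobalt), 57,700,000 (Quill), 51,740,000 (Arden), 46,490,000 (Orion), 46,220,000 (Sable), 22,620,000 (Zephyr), …
The 5 highest are Cinder, Cobalt, Quill, Arden, Orion.
Quill wins → own bid $57,700,000.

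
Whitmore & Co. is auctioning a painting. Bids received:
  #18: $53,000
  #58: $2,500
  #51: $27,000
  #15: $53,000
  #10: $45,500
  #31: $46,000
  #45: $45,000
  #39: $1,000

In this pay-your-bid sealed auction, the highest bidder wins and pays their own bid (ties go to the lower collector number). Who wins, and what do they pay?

Sorting bids: 53,000 (#15) > 53,000 (#18) > 46,000 (#31) > 45,500 (#10) > 45,000 (#45) > 27,000 (#51) > …
#15 and #18 tie at $53,000; tie-break gives it to #15.
First-price: #15 pays what they bid, $53,000.

#15 pays $53,000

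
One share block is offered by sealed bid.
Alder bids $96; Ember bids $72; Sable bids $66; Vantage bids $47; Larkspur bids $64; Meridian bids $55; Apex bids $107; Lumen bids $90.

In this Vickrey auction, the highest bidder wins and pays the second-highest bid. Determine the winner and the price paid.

Vickrey auction: the highest bidder wins and pays the second-highest bid.
Bids ranked: 107 (Apex) > 96 (Alder) > 90 (Lumen) > 72 (Ember) > 66 (Sable) > 64 (Larkspur) > …
Second-price: Apex pays Alder's bid of $96.

Apex pays $96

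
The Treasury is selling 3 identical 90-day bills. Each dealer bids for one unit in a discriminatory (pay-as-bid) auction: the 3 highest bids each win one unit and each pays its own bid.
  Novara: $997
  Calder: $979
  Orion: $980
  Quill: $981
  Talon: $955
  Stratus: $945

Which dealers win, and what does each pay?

Novara $997, Quill $981, Orion $980

Bids ranked high→low: 997 (Novara), 981 (Quill), 980 (Orion), 979 (Calder), 955 (Talon), …
Top 3: Novara, Quill, Orion.
Each winner pays its own bid: Novara $997, Quill $981, Orion $980.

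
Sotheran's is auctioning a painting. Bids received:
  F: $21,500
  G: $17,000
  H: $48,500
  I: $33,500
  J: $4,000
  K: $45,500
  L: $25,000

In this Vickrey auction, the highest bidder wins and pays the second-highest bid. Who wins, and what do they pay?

Bids in order: 48,500 (H) > 45,500 (K) > 33,500 (I) > 25,000 (L) > 21,500 (F) > 17,000 (G) > …
Second-price: H pays K's bid of $45,500.

H pays $45,500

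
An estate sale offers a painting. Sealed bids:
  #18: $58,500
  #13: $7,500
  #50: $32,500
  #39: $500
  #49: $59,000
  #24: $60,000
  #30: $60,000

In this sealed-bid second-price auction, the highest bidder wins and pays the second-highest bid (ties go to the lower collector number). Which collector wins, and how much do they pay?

#24 pays $60,000

Bids ranked: 60,000 (#24) > 60,000 (#30) > 59,000 (#49) > 58,500 (#18) > 32,500 (#50) > 7,500 (#13) > …
#24 and #30 tie at $60,000; tie-break gives it to #24.
Second-price: #24 pays #30's bid of $60,000.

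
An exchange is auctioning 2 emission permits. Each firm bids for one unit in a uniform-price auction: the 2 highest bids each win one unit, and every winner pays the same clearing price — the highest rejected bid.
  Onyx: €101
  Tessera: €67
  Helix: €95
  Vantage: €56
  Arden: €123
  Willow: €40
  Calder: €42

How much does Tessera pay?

Sorting: 123 (Arden), 101 (Onyx), 95 (Helix), 67 (Tessera), …
The 2 highest are Arden, Onyx.
Highest unsuccessful bid: €95 → clearing price.
Tessera does not win → pays €0.

Tessera pays €0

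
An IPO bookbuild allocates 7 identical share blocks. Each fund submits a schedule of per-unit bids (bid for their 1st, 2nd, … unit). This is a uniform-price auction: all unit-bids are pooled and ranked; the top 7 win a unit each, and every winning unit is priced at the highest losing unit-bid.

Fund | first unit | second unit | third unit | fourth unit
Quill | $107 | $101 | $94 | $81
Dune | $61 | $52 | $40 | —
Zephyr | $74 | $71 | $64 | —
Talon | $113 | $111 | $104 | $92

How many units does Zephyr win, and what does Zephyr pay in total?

Zephyr: 0 units, pays $0

All unit-bids, highest first — top 7: 113 (Talon-1), 111 (Talon-2), 107 (Quill-1), 104 (Talon-3), 101 (Quill-2), 94 (Quill-3), 92 (Talon-4)
First bid not allocated: $81.
Zephyr wins 0 unit(s) at $81 each.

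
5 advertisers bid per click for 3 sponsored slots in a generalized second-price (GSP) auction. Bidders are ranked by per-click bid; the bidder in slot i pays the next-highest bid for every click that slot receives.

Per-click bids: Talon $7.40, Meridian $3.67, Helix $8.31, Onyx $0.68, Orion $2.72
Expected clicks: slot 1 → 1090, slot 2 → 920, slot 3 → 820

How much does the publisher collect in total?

Total revenue: $13672.80

Ranked by bid: $8.31 (Helix) > $7.40 (Talon) > $3.67 (Meridian) > $2.72 (Orion) > …
Slot 1: Helix pays $7.40 × 1090 = $8066.00
Slot 2: Talon pays $3.67 × 920 = $3376.40
Slot 3: Meridian pays $2.72 × 820 = $2230.40
Total = $13672.80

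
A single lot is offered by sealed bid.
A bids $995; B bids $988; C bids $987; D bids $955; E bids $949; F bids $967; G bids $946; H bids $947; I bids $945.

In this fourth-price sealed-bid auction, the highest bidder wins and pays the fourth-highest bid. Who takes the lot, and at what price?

Bids ranked: 995 (A) > 988 (B) > 987 (C) > 967 (F) > 955 (D) > 949 (E) > …
A wins; payment is bid #4 in the ranking = $967.

A pays $967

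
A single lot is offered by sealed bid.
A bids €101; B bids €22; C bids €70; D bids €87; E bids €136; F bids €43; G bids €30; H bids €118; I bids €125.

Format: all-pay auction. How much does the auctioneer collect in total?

Rule: the highest bidder wins the item, but every bidder pays their own bid.
Bids in order: 136 (E) > 125 (I) > 118 (H) > 101 (A) > 87 (D) > 70 (C) > …
Every bidder forfeits their bid regardless of winning.
Revenue = 101 + 22 + 70 + 87 + 136 + 43 + 30 + 118 + 125 = €732.

Total revenue: €732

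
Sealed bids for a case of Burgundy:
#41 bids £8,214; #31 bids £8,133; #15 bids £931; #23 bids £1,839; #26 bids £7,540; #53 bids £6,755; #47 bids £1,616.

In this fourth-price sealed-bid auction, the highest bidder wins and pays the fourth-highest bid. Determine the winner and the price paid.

#41 pays £6,755

Sorting bids: 8,214 (#41) > 8,133 (#31) > 7,540 (#26) > 6,755 (#53) > 1,839 (#23) > 1,616 (#47) > …
#41 wins; payment is bid #4 in the ranking = £6,755.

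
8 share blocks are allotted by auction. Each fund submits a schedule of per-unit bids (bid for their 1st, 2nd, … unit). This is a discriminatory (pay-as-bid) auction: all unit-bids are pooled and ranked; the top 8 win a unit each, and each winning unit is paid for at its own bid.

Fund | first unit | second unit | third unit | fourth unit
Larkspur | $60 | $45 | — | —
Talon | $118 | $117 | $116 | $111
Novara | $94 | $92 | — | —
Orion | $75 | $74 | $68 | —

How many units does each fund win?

All unit-bids, highest first — top 8: 118 (Talon-1), 117 (Talon-2), 116 (Talon-3), 111 (Talon-4), 94 (Novara-1), 92 (Novara-2), 75 (Orion-1), 74 (Orion-2)
Next rejected bid: $68 (not a price — pay-as-bid).
Allocation: Novara 2, Orion 2, Talon 4.

Novara 2, Orion 2, Talon 4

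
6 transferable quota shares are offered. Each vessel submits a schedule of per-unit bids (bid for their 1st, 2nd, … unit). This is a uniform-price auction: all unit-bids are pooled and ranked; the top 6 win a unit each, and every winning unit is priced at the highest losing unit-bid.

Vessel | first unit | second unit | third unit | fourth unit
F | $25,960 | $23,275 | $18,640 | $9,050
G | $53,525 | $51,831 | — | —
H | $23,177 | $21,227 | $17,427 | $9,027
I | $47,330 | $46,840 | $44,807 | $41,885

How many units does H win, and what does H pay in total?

Pooled unit-bids ranked (top 6): 53,525 (G-1), 51,831 (G-2), 47,330 (I-1), 46,840 (I-2), 44,807 (I-3), 41,885 (I-4)
The (k+1)-th unit-bid is $25,960.
H wins 0 unit(s) at $25,960 each.

H: 0 units, pays $0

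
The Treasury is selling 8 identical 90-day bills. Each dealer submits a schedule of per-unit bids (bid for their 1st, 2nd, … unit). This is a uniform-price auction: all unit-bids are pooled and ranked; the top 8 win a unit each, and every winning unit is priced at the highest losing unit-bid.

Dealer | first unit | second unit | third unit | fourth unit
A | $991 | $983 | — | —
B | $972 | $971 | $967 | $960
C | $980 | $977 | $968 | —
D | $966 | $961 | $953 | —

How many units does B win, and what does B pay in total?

All unit-bids, highest first — top 8: 991 (A-1), 983 (A-2), 980 (C-1), 977 (C-2), 972 (B-1), 971 (B-2), 968 (C-3), 967 (B-3)
The (k+1)-th unit-bid is $966.
B wins 3 unit(s) at $966 each.

B: 3 units, pays $2,898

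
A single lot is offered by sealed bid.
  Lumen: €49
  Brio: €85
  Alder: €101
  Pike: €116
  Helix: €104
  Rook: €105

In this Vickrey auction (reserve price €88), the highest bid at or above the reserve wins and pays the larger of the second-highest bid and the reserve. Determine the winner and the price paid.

Sorting bids: 116 (Pike) > 105 (Rook) > 104 (Helix) > 101 (Alder) > 85 (Brio) > 49 (Lumen)
Pike has the top bid at or above the reserve (€116).
Second-highest bid €105 exceeds the reserve €88 → payment €105.

Pike pays €105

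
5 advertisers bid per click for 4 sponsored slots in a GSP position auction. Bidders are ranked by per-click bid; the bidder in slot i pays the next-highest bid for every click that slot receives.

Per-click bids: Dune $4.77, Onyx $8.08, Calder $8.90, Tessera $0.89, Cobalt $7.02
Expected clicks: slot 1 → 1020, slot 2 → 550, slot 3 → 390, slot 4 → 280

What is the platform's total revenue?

Sorting advertisers: $8.90 (Calder) > $8.08 (Onyx) > $7.02 (Cobalt) > $4.77 (Dune) > $0.89 (Tessera)
Slot 1: Calder pays $8.08 × 1020 = $8241.60
Slot 2: Onyx pays $7.02 × 550 = $3861.00
Slot 3: Cobalt pays $4.77 × 390 = $1860.30
Slot 4: Dune pays $0.89 × 280 = $249.20
Total = $14212.10

Total revenue: $14212.10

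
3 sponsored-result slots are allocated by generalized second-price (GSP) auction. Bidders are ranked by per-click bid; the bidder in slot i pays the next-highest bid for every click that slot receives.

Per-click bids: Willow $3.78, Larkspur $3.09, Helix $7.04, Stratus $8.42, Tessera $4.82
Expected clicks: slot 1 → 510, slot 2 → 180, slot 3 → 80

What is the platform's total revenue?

Sorting advertisers: $8.42 (Stratus) > $7.04 (Helix) > $4.82 (Tessera) > $3.78 (Willow) > …
Slot 1: Stratus pays $7.04 × 510 = $3590.40
Slot 2: Helix pays $4.82 × 180 = $867.60
Slot 3: Tessera pays $3.78 × 80 = $302.40
Total = $4760.40

Total revenue: $4760.40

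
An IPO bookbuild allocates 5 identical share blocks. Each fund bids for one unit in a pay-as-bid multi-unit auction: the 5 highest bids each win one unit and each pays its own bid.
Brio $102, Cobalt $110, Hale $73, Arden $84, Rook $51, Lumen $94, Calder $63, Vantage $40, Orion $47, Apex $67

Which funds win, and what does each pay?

Sorting: 110 (Cobalt), 102 (Brio), 94 (Lumen), 84 (Arden), 73 (Hale), 67 (Apex), 63 (Calder), …
The 5 highest are Cobalt, Brio, Lumen, Arden, Hale.
Each winner pays its own bid: Cobalt $110, Brio $102, Lumen $94, Arden $84, Hale $73.

Cobalt $110, Brio $102, Lumen $94, Arden $84, Hale $73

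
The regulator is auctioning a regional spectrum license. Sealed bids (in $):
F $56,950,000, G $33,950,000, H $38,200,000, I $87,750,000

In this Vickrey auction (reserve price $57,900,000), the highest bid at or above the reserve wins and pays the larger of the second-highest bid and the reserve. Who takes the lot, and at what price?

I pays $57,900,000

Bids ranked: 87,750,000 (I) > 56,950,000 (F) > 38,200,000 (H) > 33,950,000 (G)
I has the top bid at or above the reserve ($87,750,000).
Second-highest bid $56,950,000 is below the reserve $57,900,000, so the reserve binds → payment $57,900,000.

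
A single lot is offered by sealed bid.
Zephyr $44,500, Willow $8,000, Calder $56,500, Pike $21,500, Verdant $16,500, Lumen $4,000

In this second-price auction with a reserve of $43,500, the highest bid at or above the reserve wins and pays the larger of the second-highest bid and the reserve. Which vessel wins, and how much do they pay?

Bids ranked: 56,500 (Calder) > 44,500 (Zephyr) > 21,500 (Pike) > 16,500 (Verdant) > 8,000 (Willow) > 4,000 (Lumen)
Calder has the top bid at or above the reserve ($56,500).
Second-highest bid $44,500 exceeds the reserve $43,500 → payment $44,500.

Calder pays $44,500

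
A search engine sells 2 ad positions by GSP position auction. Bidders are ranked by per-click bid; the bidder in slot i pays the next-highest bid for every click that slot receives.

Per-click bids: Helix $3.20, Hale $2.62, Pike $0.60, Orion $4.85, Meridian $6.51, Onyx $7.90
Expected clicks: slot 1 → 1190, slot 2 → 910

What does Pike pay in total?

Per-click bids in order: $7.90 (Onyx) > $6.51 (Meridian) > $4.85 (Orion) > …
Pike ranks below slot 2 → no slot, pays nothing.

Pike pays $0.00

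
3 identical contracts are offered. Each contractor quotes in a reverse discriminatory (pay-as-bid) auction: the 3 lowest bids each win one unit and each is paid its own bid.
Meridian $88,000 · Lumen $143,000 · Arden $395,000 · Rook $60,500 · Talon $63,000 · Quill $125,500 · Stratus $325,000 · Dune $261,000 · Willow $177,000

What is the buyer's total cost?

Total cost: $211,500

Ordering the bids: 60,500 (Rook), 63,000 (Talon), 88,000 (Meridian), 125,500 (Quill), 143,000 (Lumen), …
Lowest 3: Rook, Talon, Meridian.
Total cost = 60,500 + 63,000 + 88,000 = $211,500.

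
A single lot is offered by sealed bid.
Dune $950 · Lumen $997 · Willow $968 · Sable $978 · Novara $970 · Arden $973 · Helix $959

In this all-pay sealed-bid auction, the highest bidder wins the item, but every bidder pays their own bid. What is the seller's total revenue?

Bids in order: 997 (Lumen) > 978 (Sable) > 973 (Arden) > 970 (Novara) > 968 (Willow) > 959 (Helix) > …
Lumen wins with the top bid; all bids are sunk regardless.
Every bidder forfeits their bid regardless of winning.
Revenue = 950 + 997 + 968 + 978 + 970 + 973 + 959 = $6,795.

Total revenue: $6,795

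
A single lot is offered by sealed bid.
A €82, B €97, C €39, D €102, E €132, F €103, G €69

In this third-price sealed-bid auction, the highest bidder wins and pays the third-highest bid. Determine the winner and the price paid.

E pays €102

Bids in order: 132 (E) > 103 (F) > 102 (D) > 97 (B) > 82 (A) > 69 (G) > …
E wins; payment is bid #3 in the ranking = €102.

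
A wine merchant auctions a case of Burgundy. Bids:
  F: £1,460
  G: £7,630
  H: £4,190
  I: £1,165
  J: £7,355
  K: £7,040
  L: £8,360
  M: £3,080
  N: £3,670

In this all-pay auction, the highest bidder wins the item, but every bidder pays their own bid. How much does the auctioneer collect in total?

Sorting bids: 8,360 (L) > 7,630 (G) > 7,355 (J) > 7,040 (K) > 4,190 (H) > 3,670 (N) > …
Every bidder forfeits their bid regardless of winning.
Revenue = 1,460 + 7,630 + 4,190 + 1,165 + 7,355 + 7,040 + 8,360 + 3,080 + 3,670 = £43,950.

Total revenue: £43,950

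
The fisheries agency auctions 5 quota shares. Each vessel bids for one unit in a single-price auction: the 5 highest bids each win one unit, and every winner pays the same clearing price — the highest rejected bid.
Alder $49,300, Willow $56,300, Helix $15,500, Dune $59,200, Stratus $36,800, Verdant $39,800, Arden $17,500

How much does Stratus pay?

Bids ranked high→low: 59,200 (Dune), 56,300 (Willow), 49,300 (Alder), 39,800 (Verdant), 36,800 (Stratus), 17,500 (Arden), 15,500 (Helix)
Top 5: Dune, Willow, Alder, Verdant, Stratus.
Highest unsuccessful bid: $17,500 → clearing price.
Stratus wins → pays $17,500.

Stratus pays $17,500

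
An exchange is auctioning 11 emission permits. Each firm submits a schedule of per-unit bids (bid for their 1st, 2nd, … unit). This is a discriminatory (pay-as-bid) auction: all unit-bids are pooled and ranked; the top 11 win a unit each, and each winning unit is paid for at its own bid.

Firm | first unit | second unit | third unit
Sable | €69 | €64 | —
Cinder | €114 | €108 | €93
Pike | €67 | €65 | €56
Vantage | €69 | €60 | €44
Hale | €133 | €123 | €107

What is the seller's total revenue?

Total revenue: €1,012

Merging the schedules and taking the best 11: 133 (Hale-1), 123 (Hale-2), 114 (Cinder-1), 108 (Cinder-2), 107 (Hale-3), 93 (Cinder-3), 69 (Sable-1), 69 (Vantage-1), 67 (Pike-1), 65 (Pike-2), 64 (Sable-2)
Next rejected bid: €60 (not a price — pay-as-bid).
Each winning unit pays its own bid.
Revenue = 133 + 123 + 114 + 108 + 107 + 93 + 69 + 69 + 67 + 65 + 64 = €1,012.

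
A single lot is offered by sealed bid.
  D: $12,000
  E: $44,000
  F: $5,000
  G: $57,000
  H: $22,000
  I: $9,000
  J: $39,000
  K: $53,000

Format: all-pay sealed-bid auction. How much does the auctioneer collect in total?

Total revenue: $241,000

Sorting bids: 57,000 (G) > 53,000 (K) > 44,000 (E) > 39,000 (J) > 22,000 (H) > 12,000 (D) > …
Every bidder forfeits their bid regardless of winning.
Revenue = 12,000 + 44,000 + 5,000 + 57,000 + 22,000 + 9,000 + 39,000 + 53,000 = $241,000.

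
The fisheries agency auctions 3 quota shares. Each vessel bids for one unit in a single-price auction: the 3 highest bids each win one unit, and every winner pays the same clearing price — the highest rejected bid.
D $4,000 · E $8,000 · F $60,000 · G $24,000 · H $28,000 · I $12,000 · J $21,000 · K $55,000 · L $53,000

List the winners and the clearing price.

Ordering the bids: 60,000 (F), 55,000 (K), 53,000 (L), 28,000 (H), 24,000 (G), …
Top 3: F, K, L.
Highest unsuccessful bid: $28,000 → clearing price.

F, K, L; each pays $28,000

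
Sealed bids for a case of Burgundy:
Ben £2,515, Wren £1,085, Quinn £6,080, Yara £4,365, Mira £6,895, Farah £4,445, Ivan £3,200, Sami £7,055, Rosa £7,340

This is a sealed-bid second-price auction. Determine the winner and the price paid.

Sorting bids: 7,340 (Rosa) > 7,055 (Sami) > 6,895 (Mira) > 6,080 (Quinn) > 4,445 (Farah) > 4,365 (Yara) > …
Rosa is highest; pays the second-highest bid, £7,055.

Rosa pays £7,055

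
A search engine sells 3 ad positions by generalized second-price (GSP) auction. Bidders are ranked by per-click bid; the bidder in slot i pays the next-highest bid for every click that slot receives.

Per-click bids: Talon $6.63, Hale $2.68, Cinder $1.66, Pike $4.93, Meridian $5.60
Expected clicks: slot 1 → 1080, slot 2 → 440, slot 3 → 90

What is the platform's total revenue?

Sorting advertisers: $6.63 (Talon) > $5.60 (Meridian) > $4.93 (Pike) > $2.68 (Hale) > …
Slot 1: Talon pays $5.60 × 1080 = $6048.00
Slot 2: Meridian pays $4.93 × 440 = $2169.20
Slot 3: Pike pays $2.68 × 90 = $241.20
Total = $8458.40

Total revenue: $8458.40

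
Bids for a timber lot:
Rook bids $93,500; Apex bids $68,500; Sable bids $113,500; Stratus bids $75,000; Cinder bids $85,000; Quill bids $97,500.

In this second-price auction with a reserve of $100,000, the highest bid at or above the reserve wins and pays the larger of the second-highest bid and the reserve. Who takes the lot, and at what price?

Sable pays $100,000

Bids ranked: 113,500 (Sable) > 97,500 (Quill) > 93,500 (Rook) > 85,000 (Cinder) > 75,000 (Stratus) > 68,500 (Apex)
Sable has the top bid at or above the reserve ($113,500).
Second-highest bid $97,500 is below the reserve $100,000, so the reserve binds → payment $100,000.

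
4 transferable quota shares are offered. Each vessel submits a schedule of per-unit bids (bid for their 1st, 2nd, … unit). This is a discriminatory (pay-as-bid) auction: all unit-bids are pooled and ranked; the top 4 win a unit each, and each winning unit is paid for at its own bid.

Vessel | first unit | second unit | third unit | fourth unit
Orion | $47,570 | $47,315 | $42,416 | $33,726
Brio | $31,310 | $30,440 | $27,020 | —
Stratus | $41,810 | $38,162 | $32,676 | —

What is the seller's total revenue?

All unit-bids, highest first — top 4: 47,570 (Orion-1), 47,315 (Orion-2), 42,416 (Orion-3), 41,810 (Stratus-1)
Next rejected bid: $38,162 (not a price — pay-as-bid).
Each winning unit pays its own bid.
Revenue = 47,570 + 47,315 + 42,416 + 41,810 = $179,111.

Total revenue: $179,111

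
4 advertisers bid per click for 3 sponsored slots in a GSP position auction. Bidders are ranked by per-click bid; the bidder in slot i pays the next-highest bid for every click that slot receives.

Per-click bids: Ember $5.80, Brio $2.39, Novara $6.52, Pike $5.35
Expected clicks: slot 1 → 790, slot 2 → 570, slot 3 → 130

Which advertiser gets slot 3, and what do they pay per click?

Pike; $2.39 per click

Per-click bids in order: $6.52 (Novara) > $5.80 (Ember) > $5.35 (Pike) > $2.39 (Brio)
Slot 3 goes to the third-ranked bidder, Pike, who pays the next bid down: $2.39/click.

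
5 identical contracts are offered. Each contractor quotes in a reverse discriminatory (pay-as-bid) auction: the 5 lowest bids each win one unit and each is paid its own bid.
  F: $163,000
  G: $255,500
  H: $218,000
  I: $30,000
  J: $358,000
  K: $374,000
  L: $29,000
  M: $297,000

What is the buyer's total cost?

Bids ranked low→high: 29,000 (L), 30,000 (I), 163,000 (F), 218,000 (H), 255,500 (G), 297,000 (M), 358,000 (J), …
The 5 lowest are L, I, F, H, G.
Total cost = 29,000 + 30,000 + 163,000 + 218,000 + 255,500 = $695,500.

Total cost: $695,500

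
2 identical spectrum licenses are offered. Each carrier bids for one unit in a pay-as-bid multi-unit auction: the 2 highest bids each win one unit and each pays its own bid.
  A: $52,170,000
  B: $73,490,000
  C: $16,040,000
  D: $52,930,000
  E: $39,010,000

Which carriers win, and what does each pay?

B $73,490,000, D $52,930,000

Sorting: 73,490,000 (B), 52,930,000 (D), 52,170,000 (A), 39,010,000 (E), …
Winners (2 units): B, D.
Each winner pays its own bid: B $73,490,000, D $52,930,000.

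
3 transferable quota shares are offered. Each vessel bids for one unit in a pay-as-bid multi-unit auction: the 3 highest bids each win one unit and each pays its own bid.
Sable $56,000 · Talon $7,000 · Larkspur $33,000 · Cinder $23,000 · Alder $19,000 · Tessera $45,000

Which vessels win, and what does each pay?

Bids ranked high→low: 56,000 (Sable), 45,000 (Tessera), 33,000 (Larkspur), 23,000 (Cinder), 19,000 (Alder), …
The 3 highest are Sable, Tessera, Larkspur.
Each winner pays its own bid: Sable $56,000, Tessera $45,000, Larkspur $33,000.

Sable $56,000, Tessera $45,000, Larkspur $33,000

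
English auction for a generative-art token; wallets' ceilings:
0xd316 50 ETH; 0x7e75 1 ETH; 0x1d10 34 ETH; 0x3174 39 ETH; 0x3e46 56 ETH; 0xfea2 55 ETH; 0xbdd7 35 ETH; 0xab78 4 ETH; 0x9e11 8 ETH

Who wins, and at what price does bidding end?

0x3e46 wins at 55 ETH

Rule: the price rises until one bidder remains; the winner pays the price at which the last rival dropped out.
Sorting limits: 56 (0x3e46) > 55 (0xfea2) > 50 (0xd316) > 39 (0x3174) > 35 (0xbdd7) > 34 (0x1d10) > …
0xfea2 is the last rival to drop out, at 55 ETH; 0x3e46 remains and wins at that price.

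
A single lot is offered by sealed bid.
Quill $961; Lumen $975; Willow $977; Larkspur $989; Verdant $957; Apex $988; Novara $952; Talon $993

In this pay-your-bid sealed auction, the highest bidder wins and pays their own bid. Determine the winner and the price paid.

Bids ranked: 993 (Talon) > 989 (Larkspur) > 988 (Apex) > 977 (Willow) > 975 (Lumen) > 961 (Quill) > …
Talon has the highest bid and pays exactly that: $993.

Talon pays $993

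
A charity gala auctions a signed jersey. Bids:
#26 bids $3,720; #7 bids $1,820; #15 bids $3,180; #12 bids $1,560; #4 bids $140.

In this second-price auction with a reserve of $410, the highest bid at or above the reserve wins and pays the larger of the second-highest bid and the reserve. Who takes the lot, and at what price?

#26 pays $3,180

Second-price auction with a reserve of $410: the highest bid at or above the reserve wins and pays the larger of the second-highest bid and the reserve.
Bids in order: 3,720 (#26) > 3,180 (#15) > 1,820 (#7) > 1,560 (#12) > 140 (#4)
#26 has the top bid at or above the reserve ($3,720).
Second-highest bid $3,180 exceeds the reserve $410 → payment $3,180.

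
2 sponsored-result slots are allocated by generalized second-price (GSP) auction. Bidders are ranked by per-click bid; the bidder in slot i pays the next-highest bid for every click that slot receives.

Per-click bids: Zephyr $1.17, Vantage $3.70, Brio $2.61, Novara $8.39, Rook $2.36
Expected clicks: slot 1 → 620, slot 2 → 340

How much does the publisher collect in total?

Ranked by bid: $8.39 (Novara) > $3.70 (Vantage) > $2.61 (Brio) > …
Slot 1: Novara pays $3.70 × 620 = $2294.00
Slot 2: Vantage pays $2.61 × 340 = $887.40
Total = $3181.40

Total revenue: $3181.40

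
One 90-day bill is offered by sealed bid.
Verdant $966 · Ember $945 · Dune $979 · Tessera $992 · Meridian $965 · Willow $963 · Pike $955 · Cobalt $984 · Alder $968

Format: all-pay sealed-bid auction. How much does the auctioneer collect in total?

Sorting bids: 992 (Tessera) > 984 (Cobalt) > 979 (Dune) > 968 (Alder) > 966 (Verdant) > 965 (Meridian) > …
Every bidder forfeits their bid regardless of winning.
Revenue = 966 + 945 + 979 + 992 + 965 + 963 + 955 + 984 + 968 = $8,717.

Total revenue: $8,717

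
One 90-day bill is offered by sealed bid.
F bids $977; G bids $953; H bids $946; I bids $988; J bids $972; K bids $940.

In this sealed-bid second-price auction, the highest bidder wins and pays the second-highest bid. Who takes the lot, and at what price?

Sealed-bid second-price auction: the highest bidder wins and pays the second-highest bid.
Sorting bids: 988 (I) > 977 (F) > 972 (J) > 953 (G) > 946 (H) > 940 (K)
I is highest; pays the second-highest bid, $977.

I pays $977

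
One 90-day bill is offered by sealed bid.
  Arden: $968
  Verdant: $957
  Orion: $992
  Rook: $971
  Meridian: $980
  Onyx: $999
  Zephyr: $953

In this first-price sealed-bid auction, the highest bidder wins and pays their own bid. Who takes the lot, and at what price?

Onyx pays $999

Sorting bids: 999 (Onyx) > 992 (Orion) > 980 (Meridian) > 971 (Rook) > 968 (Arden) > 957 (Verdant) > …
First-price: Onyx pays what they bid, $999.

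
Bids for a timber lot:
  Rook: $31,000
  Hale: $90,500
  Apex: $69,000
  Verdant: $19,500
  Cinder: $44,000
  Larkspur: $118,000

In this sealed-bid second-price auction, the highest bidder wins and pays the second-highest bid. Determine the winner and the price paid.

Bids ranked: 118,000 (Larkspur) > 90,500 (Hale) > 69,000 (Apex) > 44,000 (Cinder) > 31,000 (Rook) > 19,500 (Verdant)
Second-price: Larkspur pays Hale's bid of $90,500.

Larkspur pays $90,500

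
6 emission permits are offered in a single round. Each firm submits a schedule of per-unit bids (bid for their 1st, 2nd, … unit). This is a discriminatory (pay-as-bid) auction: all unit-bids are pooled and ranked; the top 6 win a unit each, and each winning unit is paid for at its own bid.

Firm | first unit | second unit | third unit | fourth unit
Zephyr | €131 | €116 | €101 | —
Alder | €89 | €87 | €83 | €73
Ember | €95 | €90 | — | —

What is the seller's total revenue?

Total revenue: €622

Merging the schedules and taking the best 6: 131 (Zephyr-1), 116 (Zephyr-2), 101 (Zephyr-3), 95 (Ember-1), 90 (Ember-2), 89 (Alder-1)
Next rejected bid: €87 (not a price — pay-as-bid).
Each winning unit pays its own bid.
Revenue = 131 + 116 + 101 + 95 + 90 + 89 = €622.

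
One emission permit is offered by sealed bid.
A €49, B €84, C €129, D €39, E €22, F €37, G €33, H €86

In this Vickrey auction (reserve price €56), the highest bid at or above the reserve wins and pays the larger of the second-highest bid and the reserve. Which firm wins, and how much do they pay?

Bids in order: 129 (C) > 86 (H) > 84 (B) > 49 (A) > 39 (D) > 37 (F) > …
C has the top bid at or above the reserve (€129).
max(second-highest €86, reserve €56) = €86; the reserve does not bind.

C pays €86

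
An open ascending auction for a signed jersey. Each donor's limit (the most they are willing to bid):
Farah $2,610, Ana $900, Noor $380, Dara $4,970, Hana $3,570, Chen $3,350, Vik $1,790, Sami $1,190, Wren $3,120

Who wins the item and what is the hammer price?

Dara wins at $3,570

Limits in order: 4,970 (Dara) > 3,570 (Hana) > 3,350 (Chen) > 3,120 (Wren) > 2,610 (Farah) > 1,790 (Vik) > …
Once the price passes $3,570, only Dara is left; the hammer falls at Hana's limit of $3,570.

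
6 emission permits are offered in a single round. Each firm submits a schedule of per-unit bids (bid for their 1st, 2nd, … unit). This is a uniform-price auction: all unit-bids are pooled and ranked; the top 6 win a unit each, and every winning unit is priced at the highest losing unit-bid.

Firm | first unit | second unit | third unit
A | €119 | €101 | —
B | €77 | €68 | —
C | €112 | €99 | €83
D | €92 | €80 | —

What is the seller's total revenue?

Pooled unit-bids ranked (top 6): 119 (A-1), 112 (C-1), 101 (A-2), 99 (C-2), 92 (D-1), 83 (C-3)
First bid not allocated: €80.
Allocation: A 2, C 3, D 1. Every unit priced at €80.
Revenue = 6 × 80 = €480.

Total revenue: €480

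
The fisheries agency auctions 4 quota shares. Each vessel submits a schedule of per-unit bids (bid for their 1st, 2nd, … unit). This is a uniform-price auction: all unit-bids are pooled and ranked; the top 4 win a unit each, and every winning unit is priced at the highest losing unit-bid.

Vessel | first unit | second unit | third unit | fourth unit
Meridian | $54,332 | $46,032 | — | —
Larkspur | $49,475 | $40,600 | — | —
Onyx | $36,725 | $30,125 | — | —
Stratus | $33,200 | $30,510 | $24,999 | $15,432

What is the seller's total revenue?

Total revenue: $146,900

Pooled unit-bids ranked (top 4): 54,332 (Meridian-1), 49,475 (Larkspur-1), 46,032 (Meridian-2), 40,600 (Larkspur-2)
The (k+1)-th unit-bid is $36,725.
Allocation: Larkspur 2, Meridian 2. Every unit priced at $36,725.
Revenue = 4 × 36,725 = $146,900.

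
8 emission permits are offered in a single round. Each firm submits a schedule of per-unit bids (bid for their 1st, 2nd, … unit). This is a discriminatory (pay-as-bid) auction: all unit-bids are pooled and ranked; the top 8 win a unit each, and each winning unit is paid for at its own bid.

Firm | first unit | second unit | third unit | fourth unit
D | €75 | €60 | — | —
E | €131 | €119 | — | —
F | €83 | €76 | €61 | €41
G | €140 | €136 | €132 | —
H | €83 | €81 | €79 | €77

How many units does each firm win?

All unit-bids, highest first — top 8: 140 (G-1), 136 (G-2), 132 (G-3), 131 (E-1), 119 (E-2), 83 (F-1), 83 (H-1), 81 (H-2)
Next rejected bid: €79 (not a price — pay-as-bid).
Allocation: E 2, F 1, G 3, H 2.

E 2, F 1, G 3, H 2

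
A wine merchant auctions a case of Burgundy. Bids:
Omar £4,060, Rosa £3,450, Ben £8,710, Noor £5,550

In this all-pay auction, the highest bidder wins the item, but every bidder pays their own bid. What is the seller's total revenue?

Bids ranked: 8,710 (Ben) > 5,550 (Noor) > 4,060 (Omar) > 3,450 (Rosa)
Ben wins with the top bid; all bids are sunk regardless.
Every bidder forfeits their bid regardless of winning.
Revenue = 4,060 + 3,450 + 8,710 + 5,550 = £21,770.

Total revenue: £21,770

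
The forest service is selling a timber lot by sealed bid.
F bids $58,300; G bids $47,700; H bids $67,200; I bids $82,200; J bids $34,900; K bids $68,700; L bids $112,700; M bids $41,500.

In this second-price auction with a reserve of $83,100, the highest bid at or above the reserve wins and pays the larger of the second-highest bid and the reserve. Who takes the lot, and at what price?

L pays $83,100

Second-price auction with a reserve of $83,100: the highest bid at or above the reserve wins and pays the larger of the second-highest bid and the reserve.
Bids in order: 112,700 (L) > 82,200 (I) > 68,700 (K) > 67,200 (H) > 58,300 (F) > 47,700 (G) > …
Highest eligible bid: L at $112,700.
Second-highest bid $82,200 is below the reserve $83,100, so the reserve binds → payment $83,100.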